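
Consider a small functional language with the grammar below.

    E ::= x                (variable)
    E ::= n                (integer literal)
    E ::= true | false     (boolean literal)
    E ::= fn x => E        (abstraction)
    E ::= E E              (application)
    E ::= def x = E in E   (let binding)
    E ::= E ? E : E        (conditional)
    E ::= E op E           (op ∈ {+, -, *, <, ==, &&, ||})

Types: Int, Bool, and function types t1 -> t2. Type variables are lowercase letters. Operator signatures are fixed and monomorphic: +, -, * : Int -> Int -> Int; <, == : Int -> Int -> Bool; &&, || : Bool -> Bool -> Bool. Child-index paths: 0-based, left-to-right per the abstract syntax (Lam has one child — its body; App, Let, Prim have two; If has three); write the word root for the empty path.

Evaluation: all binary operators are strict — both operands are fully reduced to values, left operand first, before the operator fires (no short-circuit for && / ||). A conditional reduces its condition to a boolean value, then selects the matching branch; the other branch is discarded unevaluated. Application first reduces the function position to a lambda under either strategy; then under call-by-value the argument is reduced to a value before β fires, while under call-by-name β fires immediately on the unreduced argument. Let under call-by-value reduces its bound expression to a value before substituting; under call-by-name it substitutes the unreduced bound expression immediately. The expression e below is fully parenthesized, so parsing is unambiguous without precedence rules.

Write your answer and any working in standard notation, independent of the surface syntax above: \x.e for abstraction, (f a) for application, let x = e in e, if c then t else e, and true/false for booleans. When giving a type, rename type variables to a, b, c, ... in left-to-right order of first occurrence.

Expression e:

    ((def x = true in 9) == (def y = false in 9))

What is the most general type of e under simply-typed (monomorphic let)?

Answer: Bool

Trace:
let x : Bool
  unify Int ~ Int
let y : Bool
  unify Int ~ Int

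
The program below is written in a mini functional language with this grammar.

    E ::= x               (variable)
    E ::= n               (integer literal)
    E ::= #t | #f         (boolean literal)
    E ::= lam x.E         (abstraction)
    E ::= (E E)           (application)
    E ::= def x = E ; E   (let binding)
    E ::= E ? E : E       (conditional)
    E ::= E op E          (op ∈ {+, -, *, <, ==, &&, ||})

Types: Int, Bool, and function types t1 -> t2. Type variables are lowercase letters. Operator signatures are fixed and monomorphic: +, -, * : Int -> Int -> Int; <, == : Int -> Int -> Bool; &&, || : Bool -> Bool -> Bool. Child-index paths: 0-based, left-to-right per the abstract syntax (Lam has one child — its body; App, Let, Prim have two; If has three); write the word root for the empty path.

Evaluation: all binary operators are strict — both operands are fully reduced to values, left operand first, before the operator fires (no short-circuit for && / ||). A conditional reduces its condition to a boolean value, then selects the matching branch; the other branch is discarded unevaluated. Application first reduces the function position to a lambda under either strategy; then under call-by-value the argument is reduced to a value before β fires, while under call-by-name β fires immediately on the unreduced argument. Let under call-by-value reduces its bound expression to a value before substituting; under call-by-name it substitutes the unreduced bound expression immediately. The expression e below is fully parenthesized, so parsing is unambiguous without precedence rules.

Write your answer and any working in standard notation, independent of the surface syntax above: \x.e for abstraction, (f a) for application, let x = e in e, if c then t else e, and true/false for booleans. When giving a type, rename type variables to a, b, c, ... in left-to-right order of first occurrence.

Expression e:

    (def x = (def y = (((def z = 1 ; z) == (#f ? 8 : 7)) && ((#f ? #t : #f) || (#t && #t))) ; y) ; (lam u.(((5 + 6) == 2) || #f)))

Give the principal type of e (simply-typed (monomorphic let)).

Answer: a -> Bool

Trace:
let z : Int
z : Int
  unify Int ~ Int
  unify Bool ~ Bool
  unify Int ~ Int
  unify Int ~ Int
  unify Bool ~ Bool
  unify Bool ~ Bool
  unify Bool ~ Bool
  unify Bool ~ Bool
  unify Bool ~ Bool
  unify Bool ~ Bool
  unify Bool ~ Bool
  unify Bool ~ Bool
let y : Bool
y : Bool
let x : Bool
  unify Int ~ Int
  unify Int ~ Int
  unify Int ~ Int
  unify Int ~ Int
  unify Bool ~ Bool
  unify Bool ~ Bool
\u._ : a -> Bool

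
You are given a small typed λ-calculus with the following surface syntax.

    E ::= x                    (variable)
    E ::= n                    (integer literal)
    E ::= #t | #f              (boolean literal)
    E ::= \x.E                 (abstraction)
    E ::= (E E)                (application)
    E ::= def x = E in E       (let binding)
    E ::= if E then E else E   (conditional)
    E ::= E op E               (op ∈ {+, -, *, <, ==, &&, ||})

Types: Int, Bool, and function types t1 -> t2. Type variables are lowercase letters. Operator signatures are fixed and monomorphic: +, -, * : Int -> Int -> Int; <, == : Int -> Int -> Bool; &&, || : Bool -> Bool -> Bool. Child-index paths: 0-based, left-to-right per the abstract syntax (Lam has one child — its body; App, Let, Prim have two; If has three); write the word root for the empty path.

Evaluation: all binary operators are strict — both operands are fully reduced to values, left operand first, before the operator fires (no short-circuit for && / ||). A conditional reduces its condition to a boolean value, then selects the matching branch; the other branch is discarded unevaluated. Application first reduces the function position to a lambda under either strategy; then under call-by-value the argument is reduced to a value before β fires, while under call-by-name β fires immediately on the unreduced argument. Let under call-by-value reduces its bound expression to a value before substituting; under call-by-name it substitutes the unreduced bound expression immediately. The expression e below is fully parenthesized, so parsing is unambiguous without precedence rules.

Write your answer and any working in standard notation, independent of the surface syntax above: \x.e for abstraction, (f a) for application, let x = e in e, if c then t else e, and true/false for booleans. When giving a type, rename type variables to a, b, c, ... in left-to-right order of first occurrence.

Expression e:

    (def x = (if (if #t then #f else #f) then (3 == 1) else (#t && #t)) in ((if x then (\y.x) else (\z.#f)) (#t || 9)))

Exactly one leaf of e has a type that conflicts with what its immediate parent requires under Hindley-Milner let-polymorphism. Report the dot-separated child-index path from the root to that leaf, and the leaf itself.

Answer: 1.1.1 : 9

Working:
  unify Bool ~ Bool
  unify Bool ~ Bool
  unify Bool ~ Bool
  unify Int ~ Int
  unify Int ~ Int
  unify Bool ~ Bool
  unify Bool ~ Bool
  unify Bool ~ Bool
let x : Bool
x : Bool
  unify Bool ~ Bool
x : Bool
\y._ : a -> Bool
\z._ : b -> Bool
  unify a -> Bool ~ b -> Bool
  unify a ~ b
  unify Bool ~ Bool
  unify Bool ~ Bool
  unify Int ~ Bool
  FAIL: mismatch Int ~ Bool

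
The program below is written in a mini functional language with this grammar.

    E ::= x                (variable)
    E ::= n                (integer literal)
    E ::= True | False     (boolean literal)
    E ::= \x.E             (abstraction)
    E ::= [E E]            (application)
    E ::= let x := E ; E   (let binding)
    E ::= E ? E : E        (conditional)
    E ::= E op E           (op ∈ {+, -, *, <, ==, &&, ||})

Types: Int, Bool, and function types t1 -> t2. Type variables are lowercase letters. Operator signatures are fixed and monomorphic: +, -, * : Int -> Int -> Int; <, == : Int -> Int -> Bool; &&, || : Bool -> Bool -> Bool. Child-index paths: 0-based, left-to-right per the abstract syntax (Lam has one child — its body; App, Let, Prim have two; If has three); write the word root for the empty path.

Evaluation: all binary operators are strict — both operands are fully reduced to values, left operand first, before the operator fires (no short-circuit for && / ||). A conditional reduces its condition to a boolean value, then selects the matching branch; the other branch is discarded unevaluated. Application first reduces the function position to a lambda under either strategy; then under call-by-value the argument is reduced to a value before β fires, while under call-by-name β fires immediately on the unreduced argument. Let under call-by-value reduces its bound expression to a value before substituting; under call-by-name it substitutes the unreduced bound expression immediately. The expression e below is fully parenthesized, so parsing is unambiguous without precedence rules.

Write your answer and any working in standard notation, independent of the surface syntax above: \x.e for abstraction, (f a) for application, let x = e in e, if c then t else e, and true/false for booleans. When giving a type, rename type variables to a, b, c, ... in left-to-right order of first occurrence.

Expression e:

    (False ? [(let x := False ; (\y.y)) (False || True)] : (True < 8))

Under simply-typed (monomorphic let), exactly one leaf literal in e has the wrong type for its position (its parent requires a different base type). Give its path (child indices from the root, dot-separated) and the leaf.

Answer: 2.0 : true

Derivation:
  unify Bool ~ Bool
let x : Bool
y : a
\y._ : a -> a
  unify Bool ~ Bool
  unify Bool ~ Bool
  unify a -> a ~ Bool -> b
  unify a ~ Bool
  unify Bool ~ b
_ _ : Bool
  unify Bool ~ Int
  FAIL: mismatch Bool ~ Int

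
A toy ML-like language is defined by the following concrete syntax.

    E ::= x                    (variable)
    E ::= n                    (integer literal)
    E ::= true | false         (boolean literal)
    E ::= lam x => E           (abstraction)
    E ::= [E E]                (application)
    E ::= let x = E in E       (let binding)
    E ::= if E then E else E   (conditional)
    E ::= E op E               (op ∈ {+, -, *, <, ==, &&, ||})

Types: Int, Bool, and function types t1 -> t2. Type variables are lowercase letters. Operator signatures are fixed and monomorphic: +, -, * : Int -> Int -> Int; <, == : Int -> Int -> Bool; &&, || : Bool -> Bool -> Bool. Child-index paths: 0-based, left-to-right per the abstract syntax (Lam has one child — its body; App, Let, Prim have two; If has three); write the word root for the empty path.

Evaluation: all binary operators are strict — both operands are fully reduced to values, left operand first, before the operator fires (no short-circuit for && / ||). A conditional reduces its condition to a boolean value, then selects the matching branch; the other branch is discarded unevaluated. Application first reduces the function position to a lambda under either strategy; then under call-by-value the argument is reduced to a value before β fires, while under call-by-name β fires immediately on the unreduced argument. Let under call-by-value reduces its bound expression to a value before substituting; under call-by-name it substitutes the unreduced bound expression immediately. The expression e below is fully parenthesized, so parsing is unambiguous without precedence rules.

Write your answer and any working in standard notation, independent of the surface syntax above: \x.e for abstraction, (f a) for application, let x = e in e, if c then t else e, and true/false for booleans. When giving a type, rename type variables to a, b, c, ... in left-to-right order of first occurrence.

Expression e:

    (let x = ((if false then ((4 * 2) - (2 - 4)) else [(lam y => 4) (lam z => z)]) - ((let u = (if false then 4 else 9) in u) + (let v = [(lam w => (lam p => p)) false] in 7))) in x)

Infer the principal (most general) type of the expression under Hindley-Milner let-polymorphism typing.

Answer: Int

Trace:
  unify Bool ~ Bool
  unify Int ~ Int
  unify Int ~ Int
  unify Int ~ Int
  unify Int ~ Int
  unify Int ~ Int
  unify Int ~ Int
\y._ : a -> Int
z : b
\z._ : b -> b
  unify a -> Int ~ (b -> b) -> c
  unify a ~ b -> b
  unify Int ~ c
_ _ : Int
  unify Int ~ Int
  unify Int ~ Int
  unify Bool ~ Bool
  unify Int ~ Int
let u : Int
u : Int
  unify Int ~ Int
p : e
\p._ : e -> e
\w._ : d -> e -> e
  unify d -> e -> e ~ Bool -> f
  unify d ~ Bool
  unify e -> e ~ f
_ _ : e -> e
let v : forall. e -> e
  unify Int ~ Int
  unify Int ~ Int
let x : Int
x : Int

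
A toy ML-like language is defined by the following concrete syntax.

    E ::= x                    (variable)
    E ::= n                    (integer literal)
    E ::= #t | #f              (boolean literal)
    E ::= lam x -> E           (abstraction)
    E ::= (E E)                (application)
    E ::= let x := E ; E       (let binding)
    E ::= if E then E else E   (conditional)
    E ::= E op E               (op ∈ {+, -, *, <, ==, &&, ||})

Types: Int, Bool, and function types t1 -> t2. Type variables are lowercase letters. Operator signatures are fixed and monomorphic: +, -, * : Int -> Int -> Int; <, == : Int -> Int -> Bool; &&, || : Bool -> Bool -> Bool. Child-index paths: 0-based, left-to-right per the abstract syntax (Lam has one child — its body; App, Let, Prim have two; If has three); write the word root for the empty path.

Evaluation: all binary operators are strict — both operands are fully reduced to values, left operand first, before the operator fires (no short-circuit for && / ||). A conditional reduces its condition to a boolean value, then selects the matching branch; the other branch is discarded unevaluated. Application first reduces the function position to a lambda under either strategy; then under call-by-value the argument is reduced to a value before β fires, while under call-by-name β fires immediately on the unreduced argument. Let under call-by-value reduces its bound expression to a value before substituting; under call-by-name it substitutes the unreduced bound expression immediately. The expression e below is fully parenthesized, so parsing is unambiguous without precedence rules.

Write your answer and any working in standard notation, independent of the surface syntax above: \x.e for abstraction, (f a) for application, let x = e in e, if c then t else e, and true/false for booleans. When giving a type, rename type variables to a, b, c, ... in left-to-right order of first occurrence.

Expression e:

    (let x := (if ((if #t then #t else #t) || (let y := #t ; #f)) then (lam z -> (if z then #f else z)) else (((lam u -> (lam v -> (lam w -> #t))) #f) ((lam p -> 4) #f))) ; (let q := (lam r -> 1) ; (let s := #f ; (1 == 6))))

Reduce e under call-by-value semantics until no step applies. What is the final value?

Answer: false

Derivation:
step 0: (let x = (if ((if true then true else true) || (let y = true in false)) then (\z.(if z then false else z)) else (((\u.(\v.(\w.true))) false) ((\p.4) false))) in (let q = (\r.1) in (let s = false in (1 == 6))))
step 1: [if@0.0.0] (let x = (if (true || (let y = true in false)) then (\z.(if z then false else z)) else (((\u.(\v.(\w.true))) false) ((\p.4) false))) in (let q = (\r.1) in (let s = false in (1 == 6))))
step 2: [let@0.0.1] (let x = (if (true || false) then (\z.(if z then false else z)) else (((\u.(\v.(\w.true))) false) ((\p.4) false))) in (let q = (\r.1) in (let s = false in (1 == 6))))
step 3: [delta@0.0] (let x = (if true then (\z.(if z then false else z)) else (((\u.(\v.(\w.true))) false) ((\p.4) false))) in (let q = (\r.1) in (let s = false in (1 == 6))))
step 4: [if@0] (let x = (\z.(if z then false else z)) in (let q = (\r.1) in (let s = false in (1 == 6))))
step 5: [let@root] (let q = (\r.1) in (let s = false in (1 == 6)))
step 6: [let@root] (let s = false in (1 == 6))
step 7: [let@root] (1 == 6)
step 8: [delta@root] false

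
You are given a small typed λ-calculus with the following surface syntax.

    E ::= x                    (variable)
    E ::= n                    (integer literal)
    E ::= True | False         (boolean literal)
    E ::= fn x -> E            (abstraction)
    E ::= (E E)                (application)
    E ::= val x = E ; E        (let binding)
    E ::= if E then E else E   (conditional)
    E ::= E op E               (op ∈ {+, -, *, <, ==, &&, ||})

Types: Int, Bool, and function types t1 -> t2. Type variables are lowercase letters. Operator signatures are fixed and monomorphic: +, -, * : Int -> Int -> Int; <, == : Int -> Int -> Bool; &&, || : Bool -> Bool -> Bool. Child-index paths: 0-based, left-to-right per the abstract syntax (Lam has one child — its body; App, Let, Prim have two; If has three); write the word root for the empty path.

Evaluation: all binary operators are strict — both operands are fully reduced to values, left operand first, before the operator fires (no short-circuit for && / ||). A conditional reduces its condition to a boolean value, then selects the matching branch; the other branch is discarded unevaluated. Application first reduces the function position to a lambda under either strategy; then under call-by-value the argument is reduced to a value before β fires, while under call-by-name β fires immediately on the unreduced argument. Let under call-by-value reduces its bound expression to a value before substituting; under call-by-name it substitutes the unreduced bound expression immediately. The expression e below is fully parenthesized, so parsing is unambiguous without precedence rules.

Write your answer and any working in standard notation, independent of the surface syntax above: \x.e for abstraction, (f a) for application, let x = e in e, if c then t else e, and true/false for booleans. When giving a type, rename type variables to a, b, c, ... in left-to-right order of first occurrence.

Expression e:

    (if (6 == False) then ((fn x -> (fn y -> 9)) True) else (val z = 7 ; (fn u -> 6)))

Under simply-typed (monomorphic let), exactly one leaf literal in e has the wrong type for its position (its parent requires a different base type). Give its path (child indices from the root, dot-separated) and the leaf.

Answer: 0.1 : false

Derivation:
  unify Int ~ Int
  unify Bool ~ Int
  FAIL: mismatch Bool ~ Int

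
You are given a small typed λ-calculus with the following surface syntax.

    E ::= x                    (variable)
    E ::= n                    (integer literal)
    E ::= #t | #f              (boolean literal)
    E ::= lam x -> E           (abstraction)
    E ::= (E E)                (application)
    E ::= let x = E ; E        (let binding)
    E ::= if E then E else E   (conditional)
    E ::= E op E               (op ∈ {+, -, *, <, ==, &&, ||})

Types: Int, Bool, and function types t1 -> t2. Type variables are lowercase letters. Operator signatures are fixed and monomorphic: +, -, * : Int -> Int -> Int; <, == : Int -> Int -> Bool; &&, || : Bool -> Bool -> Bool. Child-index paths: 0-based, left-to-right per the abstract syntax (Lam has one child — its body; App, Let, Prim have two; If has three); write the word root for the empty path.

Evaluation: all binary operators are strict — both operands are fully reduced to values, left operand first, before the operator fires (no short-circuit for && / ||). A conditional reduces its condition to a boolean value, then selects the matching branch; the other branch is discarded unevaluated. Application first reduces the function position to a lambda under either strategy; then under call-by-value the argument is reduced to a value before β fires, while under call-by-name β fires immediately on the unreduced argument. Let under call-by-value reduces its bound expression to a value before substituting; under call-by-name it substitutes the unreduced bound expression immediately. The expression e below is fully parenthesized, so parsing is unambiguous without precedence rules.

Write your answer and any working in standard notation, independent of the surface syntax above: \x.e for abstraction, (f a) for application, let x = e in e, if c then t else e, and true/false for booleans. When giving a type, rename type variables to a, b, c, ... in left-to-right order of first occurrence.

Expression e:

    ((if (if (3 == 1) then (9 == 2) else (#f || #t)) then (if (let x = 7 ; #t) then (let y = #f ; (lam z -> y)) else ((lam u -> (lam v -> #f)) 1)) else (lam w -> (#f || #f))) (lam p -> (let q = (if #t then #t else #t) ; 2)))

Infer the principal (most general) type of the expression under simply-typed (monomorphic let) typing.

Derivation:
  unify Int ~ Int
  unify Int ~ Int
  unify Bool ~ Bool
  unify Int ~ Int
  unify Int ~ Int
  unify Bool ~ Bool
  unify Bool ~ Bool
  unify Bool ~ Bool
  unify Bool ~ Bool
let x : Int
  unify Bool ~ Bool
let y : Bool
y : Bool
\z._ : a -> Bool
\v._ : c -> Bool
\u._ : b -> c -> Bool
  unify b -> c -> Bool ~ Int -> d
  unify b ~ Int
  unify c -> Bool ~ d
_ _ : c -> Bool
  unify a -> Bool ~ c -> Bool
  unify a ~ c
  unify Bool ~ Bool
  unify Bool ~ Bool
  unify Bool ~ Bool
\w._ : e -> Bool
  unify c -> Bool ~ e -> Bool
  unify c ~ e
  unify Bool ~ Bool
  unify Bool ~ Bool
  unify Bool ~ Bool
let q : Bool
\p._ : f -> Int
  unify e -> Bool ~ (f -> Int) -> g
  unify e ~ f -> Int
  unify Bool ~ g
_ _ : Bool

Answer: Bool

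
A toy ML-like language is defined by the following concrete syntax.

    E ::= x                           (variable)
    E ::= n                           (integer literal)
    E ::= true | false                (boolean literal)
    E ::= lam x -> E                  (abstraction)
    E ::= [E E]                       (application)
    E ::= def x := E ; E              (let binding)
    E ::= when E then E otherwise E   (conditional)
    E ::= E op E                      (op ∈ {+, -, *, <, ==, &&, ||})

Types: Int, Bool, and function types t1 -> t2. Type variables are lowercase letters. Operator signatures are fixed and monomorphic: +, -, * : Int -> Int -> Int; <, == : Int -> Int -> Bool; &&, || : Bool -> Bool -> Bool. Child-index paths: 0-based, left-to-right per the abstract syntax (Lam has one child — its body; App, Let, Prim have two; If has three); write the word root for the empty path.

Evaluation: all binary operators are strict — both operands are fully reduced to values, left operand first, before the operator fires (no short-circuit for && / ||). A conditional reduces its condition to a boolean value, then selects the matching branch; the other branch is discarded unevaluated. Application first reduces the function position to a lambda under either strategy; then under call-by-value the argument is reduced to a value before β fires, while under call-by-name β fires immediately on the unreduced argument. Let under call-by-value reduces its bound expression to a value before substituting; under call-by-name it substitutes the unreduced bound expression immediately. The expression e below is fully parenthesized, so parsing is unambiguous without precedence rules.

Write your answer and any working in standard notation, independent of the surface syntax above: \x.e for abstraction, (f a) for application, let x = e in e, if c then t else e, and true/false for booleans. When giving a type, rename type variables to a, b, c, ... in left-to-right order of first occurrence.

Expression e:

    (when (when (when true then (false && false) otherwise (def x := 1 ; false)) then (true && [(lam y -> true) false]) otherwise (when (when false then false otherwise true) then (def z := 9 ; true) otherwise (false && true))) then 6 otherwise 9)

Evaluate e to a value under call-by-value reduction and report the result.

Derivation:
step 0: (if (if (if true then (false && false) else (let x = 1 in false)) then (true && ((\y.true) false)) else (if (if false then false else true) then (let z = 9 in true) else (false && true))) then 6 else 9)
step 1: [if@0.0] (if (if (false && false) then (true && ((\y.true) false)) else (if (if false then false else true) then (let z = 9 in true) else (false && true))) then 6 else 9)
step 2: [delta@0.0] (if (if false then (true && ((\y.true) false)) else (if (if false then false else true) then (let z = 9 in true) else (false && true))) then 6 else 9)
step 3: [if@0] (if (if (if false then false else true) then (let z = 9 in true) else (false && true)) then 6 else 9)
step 4: [if@0.0] (if (if true then (let z = 9 in true) else (false && true)) then 6 else 9)
step 5: [if@0] (if (let z = 9 in true) then 6 else 9)
step 6: [let@0] (if true then 6 else 9)
step 7: [if@root] 6

Answer: 6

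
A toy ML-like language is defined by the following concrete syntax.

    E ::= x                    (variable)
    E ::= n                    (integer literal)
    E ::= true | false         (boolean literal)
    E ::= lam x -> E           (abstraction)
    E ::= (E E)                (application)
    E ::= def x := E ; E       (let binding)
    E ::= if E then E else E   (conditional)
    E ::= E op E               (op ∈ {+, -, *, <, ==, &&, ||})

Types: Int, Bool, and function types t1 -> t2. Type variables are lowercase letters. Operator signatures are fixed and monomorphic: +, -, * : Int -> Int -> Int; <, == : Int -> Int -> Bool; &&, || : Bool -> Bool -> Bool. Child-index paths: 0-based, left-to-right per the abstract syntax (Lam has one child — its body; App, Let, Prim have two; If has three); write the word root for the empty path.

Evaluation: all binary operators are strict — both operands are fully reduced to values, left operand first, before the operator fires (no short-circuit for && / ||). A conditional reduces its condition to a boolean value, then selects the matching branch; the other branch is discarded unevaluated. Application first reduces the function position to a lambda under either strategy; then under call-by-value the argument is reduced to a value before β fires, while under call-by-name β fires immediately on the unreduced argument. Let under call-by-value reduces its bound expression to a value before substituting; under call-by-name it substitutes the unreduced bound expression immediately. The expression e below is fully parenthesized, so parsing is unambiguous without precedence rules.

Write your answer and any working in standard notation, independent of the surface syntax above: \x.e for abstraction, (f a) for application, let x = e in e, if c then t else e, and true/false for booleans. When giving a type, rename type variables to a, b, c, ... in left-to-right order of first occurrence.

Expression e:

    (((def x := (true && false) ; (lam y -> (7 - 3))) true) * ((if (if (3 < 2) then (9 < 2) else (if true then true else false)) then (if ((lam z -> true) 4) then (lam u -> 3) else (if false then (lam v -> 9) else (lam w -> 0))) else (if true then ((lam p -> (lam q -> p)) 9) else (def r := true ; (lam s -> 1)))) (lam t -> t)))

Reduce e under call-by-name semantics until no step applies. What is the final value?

Answer: 12

Working:
step 0: (((let x = (true && false) in (\y.(7 - 3))) true) * ((if (if (3 < 2) then (9 < 2) else (if true then true else false)) then (if ((\z.true) 4) then (\u.3) else (if false then (\v.9) else (\w.0))) else (if true then ((\p.(\q.p)) 9) else (let r = true in (\s.1)))) (\t.t)))
step 1: [let@0.0] (((\y.(7 - 3)) true) * ((if (if (3 < 2) then (9 < 2) else (if true then true else false)) then (if ((\z.true) 4) then (\u.3) else (if false then (\v.9) else (\w.0))) else (if true then ((\p.(\q.p)) 9) else (let r = true in (\s.1)))) (\t.t)))
step 2: [beta@0] ((7 - 3) * ((if (if (3 < 2) then (9 < 2) else (if true then true else false)) then (if ((\z.true) 4) then (\u.3) else (if false then (\v.9) else (\w.0))) else (if true then ((\p.(\q.p)) 9) else (let r = true in (\s.1)))) (\t.t)))
step 3: [delta@0] (4 * ((if (if (3 < 2) then (9 < 2) else (if true then true else false)) then (if ((\z.true) 4) then (\u.3) else (if false then (\v.9) else (\w.0))) else (if true then ((\p.(\q.p)) 9) else (let r = true in (\s.1)))) (\t.t)))
step 4: [delta@1.0.0.0] (4 * ((if (if false then (9 < 2) else (if true then true else false)) then (if ((\z.true) 4) then (\u.3) else (if false then (\v.9) else (\w.0))) else (if true then ((\p.(\q.p)) 9) else (let r = true in (\s.1)))) (\t.t)))
step 5: [if@1.0.0] (4 * ((if (if true then true else false) then (if ((\z.true) 4) then (\u.3) else (if false then (\v.9) else (\w.0))) else (if true then ((\p.(\q.p)) 9) else (let r = true in (\s.1)))) (\t.t)))
step 6: [if@1.0.0] (4 * ((if true then (if ((\z.true) 4) then (\u.3) else (if false then (\v.9) else (\w.0))) else (if true then ((\p.(\q.p)) 9) else (let r = true in (\s.1)))) (\t.t)))
step 7: [if@1.0] (4 * ((if ((\z.true) 4) then (\u.3) else (if false then (\v.9) else (\w.0))) (\t.t)))
step 8: [beta@1.0.0] (4 * ((if true then (\u.3) else (if false then (\v.9) else (\w.0))) (\t.t)))
step 9: [if@1.0] (4 * ((\u.3) (\t.t)))
step 10: [beta@1] (4 * 3)
step 11: [delta@root] 12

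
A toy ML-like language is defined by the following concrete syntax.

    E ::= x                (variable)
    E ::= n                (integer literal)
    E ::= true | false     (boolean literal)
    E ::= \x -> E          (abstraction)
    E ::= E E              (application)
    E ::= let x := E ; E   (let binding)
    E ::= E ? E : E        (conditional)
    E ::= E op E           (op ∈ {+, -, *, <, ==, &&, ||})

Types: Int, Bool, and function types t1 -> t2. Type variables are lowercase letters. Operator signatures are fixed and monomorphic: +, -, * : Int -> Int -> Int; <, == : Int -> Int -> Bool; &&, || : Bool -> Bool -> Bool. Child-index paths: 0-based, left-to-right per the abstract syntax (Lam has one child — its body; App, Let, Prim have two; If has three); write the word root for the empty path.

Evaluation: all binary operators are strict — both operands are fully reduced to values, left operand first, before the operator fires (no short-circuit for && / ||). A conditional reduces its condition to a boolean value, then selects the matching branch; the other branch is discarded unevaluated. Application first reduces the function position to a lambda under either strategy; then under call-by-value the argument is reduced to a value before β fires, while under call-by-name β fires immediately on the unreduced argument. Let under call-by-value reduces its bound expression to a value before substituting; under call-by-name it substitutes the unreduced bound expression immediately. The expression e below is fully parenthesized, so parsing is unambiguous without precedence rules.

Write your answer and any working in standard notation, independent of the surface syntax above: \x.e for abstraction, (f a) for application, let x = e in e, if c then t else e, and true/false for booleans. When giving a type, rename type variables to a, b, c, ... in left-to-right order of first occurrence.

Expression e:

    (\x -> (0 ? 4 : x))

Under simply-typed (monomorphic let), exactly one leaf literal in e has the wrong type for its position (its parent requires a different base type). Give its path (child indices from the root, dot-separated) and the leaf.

Working:
  unify Int ~ Bool
  FAIL: mismatch Int ~ Bool

Answer: 0.0 : 0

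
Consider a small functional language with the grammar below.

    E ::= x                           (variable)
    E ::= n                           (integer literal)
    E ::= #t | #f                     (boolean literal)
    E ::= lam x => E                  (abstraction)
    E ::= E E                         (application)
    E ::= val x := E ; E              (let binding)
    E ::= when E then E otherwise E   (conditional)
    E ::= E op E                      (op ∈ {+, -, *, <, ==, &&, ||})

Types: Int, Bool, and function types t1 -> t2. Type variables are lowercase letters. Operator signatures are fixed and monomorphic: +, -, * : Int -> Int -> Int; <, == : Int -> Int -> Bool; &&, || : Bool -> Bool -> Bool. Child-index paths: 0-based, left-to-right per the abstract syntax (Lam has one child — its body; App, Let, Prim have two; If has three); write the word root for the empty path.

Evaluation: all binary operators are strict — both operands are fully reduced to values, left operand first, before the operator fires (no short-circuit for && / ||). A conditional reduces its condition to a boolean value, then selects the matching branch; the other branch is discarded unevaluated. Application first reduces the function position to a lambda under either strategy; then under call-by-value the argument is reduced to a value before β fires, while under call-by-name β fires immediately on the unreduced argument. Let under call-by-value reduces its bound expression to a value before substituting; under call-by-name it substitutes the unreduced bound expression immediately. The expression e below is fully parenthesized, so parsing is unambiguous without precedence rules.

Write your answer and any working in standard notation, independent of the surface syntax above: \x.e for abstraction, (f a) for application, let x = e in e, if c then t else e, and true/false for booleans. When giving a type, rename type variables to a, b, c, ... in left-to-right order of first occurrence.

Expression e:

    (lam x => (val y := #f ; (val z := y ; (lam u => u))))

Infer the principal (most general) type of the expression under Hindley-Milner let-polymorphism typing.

Trace:
let y : Bool
y : Bool
let z : Bool
u : b
\u._ : b -> b
\x._ : a -> b -> b

Answer: a -> b -> b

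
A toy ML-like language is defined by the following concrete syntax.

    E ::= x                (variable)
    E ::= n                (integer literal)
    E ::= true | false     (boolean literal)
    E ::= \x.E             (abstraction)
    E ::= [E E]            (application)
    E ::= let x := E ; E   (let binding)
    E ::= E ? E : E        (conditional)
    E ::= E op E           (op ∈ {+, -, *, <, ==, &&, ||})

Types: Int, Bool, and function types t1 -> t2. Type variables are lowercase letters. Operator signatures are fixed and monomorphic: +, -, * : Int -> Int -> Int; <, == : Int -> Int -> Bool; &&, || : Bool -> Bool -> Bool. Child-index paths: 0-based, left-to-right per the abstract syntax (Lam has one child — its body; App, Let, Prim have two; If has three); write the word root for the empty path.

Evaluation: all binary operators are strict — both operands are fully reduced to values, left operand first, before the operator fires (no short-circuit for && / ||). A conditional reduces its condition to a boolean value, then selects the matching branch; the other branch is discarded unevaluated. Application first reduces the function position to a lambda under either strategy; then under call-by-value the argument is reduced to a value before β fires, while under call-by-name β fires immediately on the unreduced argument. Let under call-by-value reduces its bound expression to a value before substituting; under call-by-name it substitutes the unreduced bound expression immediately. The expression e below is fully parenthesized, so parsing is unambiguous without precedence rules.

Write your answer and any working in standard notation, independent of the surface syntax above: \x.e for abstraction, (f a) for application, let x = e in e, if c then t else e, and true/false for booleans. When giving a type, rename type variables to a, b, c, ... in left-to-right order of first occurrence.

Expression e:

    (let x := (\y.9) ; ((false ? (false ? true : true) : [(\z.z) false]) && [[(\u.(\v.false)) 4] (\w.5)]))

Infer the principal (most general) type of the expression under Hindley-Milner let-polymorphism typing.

Derivation:
\y._ : a -> Int
let x : forall. a -> Int
  unify Bool ~ Bool
  unify Bool ~ Bool
  unify Bool ~ Bool
z : b
\z._ : b -> b
  unify b -> b ~ Bool -> c
  unify b ~ Bool
  unify Bool ~ c
_ _ : Bool
  unify Bool ~ Bool
  unify Bool ~ Bool
\v._ : e -> Bool
\u._ : d -> e -> Bool
  unify d -> e -> Bool ~ Int -> f
  unify d ~ Int
  unify e -> Bool ~ f
_ _ : e -> Bool
\w._ : g -> Int
  unify e -> Bool ~ (g -> Int) -> h
  unify e ~ g -> Int
  unify Bool ~ h
_ _ : Bool
  unify Bool ~ Bool

Answer: Bool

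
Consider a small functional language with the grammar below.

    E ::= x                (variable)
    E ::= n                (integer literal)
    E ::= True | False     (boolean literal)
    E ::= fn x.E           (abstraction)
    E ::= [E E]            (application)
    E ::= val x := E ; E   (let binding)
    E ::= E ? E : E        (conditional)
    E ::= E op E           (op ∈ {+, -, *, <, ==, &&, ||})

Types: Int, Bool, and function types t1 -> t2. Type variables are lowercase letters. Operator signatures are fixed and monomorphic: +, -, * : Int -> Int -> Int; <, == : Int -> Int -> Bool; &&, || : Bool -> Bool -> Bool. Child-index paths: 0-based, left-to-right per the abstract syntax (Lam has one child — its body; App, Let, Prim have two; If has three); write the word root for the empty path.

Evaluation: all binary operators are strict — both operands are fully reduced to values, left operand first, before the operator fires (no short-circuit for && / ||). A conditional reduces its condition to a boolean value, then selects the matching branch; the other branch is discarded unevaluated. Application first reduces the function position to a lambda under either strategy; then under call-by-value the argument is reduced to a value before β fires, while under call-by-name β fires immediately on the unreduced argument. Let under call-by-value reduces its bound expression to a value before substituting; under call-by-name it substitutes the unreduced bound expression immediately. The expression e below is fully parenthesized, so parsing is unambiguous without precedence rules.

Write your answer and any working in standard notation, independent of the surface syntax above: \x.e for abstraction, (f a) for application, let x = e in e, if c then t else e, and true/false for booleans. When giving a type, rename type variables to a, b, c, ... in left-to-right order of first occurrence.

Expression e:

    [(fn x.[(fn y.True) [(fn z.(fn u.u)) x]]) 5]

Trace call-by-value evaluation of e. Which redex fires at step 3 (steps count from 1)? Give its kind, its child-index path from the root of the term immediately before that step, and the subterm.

Working:
step 0: ((\x.((\y.true) ((\z.(\u.u)) x))) 5)
step 1: [beta@root] ((\y.true) ((\z.(\u.u)) 5))
step 2: [beta@1] ((\y.true) (\u.u))
step 3: [beta@root] true

Answer: beta at root : ((\y.true) (\u.u))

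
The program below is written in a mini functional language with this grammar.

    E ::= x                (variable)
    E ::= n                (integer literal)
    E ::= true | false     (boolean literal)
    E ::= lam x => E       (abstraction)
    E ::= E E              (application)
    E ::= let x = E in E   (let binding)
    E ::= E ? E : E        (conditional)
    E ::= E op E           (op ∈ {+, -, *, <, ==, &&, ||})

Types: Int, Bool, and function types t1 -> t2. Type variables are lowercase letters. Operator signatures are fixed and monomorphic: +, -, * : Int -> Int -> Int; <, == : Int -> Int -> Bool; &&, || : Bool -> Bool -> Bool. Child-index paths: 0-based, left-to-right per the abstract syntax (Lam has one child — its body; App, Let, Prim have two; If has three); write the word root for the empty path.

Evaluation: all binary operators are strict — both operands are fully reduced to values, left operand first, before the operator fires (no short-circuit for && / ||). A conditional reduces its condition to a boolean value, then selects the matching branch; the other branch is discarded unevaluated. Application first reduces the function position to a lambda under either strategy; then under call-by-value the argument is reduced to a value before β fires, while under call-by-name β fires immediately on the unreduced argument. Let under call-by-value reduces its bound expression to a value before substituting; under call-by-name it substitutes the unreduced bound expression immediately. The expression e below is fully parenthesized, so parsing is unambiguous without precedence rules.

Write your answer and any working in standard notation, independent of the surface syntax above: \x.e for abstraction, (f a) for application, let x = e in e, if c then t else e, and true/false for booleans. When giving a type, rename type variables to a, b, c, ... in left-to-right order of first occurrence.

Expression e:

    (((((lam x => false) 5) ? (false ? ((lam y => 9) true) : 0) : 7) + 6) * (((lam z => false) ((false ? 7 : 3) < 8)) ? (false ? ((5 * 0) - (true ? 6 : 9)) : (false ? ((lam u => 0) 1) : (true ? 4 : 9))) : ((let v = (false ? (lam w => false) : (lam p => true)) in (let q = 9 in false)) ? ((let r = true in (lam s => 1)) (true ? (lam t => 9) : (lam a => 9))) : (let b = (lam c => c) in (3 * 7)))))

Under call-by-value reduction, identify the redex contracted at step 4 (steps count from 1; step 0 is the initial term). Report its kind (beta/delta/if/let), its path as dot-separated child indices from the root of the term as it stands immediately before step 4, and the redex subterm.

Answer: if at 1.0.1.0 : (if false then 7 else 3)

Derivation:
step 0: (((if ((\x.false) 5) then (if false then ((\y.9) true) else 0) else 7) + 6) * (if ((\z.false) ((if false then 7 else 3) < 8)) then (if false then ((5 * 0) - (if true then 6 else 9)) else (if false then ((\u.0) 1) else (if true then 4 else 9))) else (if (let v = (if false then (\w.false) else (\p.true)) in (let q = 9 in false)) then ((let r = true in (\s.1)) (if true then (\t.9) else (\a.9))) else (let b = (\c.c) in (3 * 7)))))
step 1: [beta@0.0.0] (((if false then (if false then ((\y.9) true) else 0) else 7) + 6) * (if ((\z.false) ((if false then 7 else 3) < 8)) then (if false then ((5 * 0) - (if true then 6 else 9)) else (if false then ((\u.0) 1) else (if true then 4 else 9))) else (if (let v = (if false then (\w.false) else (\p.true)) in (let q = 9 in false)) then ((let r = true in (\s.1)) (if true then (\t.9) else (\a.9))) else (let b = (\c.c) in (3 * 7)))))
step 2: [if@0.0] ((7 + 6) * (if ((\z.false) ((if false then 7 else 3) < 8)) then (if false then ((5 * 0) - (if true then 6 else 9)) else (if false then ((\u.0) 1) else (if true then 4 else 9))) else (if (let v = (if false then (\w.false) else (\p.true)) in (let q = 9 in false)) then ((let r = true in (\s.1)) (if true then (\t.9) else (\a.9))) else (let b = (\c.c) in (3 * 7)))))
step 3: [delta@0] (13 * (if ((\z.false) ((if false then 7 else 3) < 8)) then (if false then ((5 * 0) - (if true then 6 else 9)) else (if false then ((\u.0) 1) else (if true then 4 else 9))) else (if (let v = (if false then (\w.false) else (\p.true)) in (let q = 9 in false)) then ((let r = true in (\s.1)) (if true then (\t.9) else (\a.9))) else (let b = (\c.c) in (3 * 7)))))
step 4: [if@1.0.1.0] (13 * (if ((\z.false) (3 < 8)) then (if false then ((5 * 0) - (if true then 6 else 9)) else (if false then ((\u.0) 1) else (if true then 4 else 9))) else (if (let v = (if false then (\w.false) else (\p.true)) in (let q = 9 in false)) then ((let r = true in (\s.1)) (if true then (\t.9) else (\a.9))) else (let b = (\c.c) in (3 * 7)))))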